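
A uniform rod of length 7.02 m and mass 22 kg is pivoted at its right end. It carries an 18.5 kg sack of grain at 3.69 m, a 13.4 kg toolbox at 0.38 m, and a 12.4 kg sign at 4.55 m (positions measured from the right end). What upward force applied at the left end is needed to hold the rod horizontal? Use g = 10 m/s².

F ≈ 295 N

Choose the right end as the axis so the unknown pivot reaction has zero arm there.
Beam weight: 22 × 10 = 220 N down at 3.51 m → arm 3.51 m, τ = 220 × 3.51 = 772.2 N·m counterclockwise.
Sack of grain: 18.5 × 10 = 185 N down at 3.69 m → arm 3.69 m, τ = 185 × 3.69 = 682.6 N·m counterclockwise.
Toolbox: 13.4 × 10 = 134 N down at 0.38 m → arm 0.38 m, τ = 134 × 0.38 = 50.92 N·m counterclockwise.
Sign: 12.4 × 10 = 124 N down at 4.55 m → arm 4.55 m, τ = 124 × 4.55 = 564.2 N·m counterclockwise.
Net moment of the loads = 2070 N·m counterclockwise.
The upward force F acts at the left end, arm 7.02 m, giving F × 7.02 clockwise.
Στ = 0 ⇒ F × 7.02 = 2070 ⇒ F = 2070 / 7.02 = 295 N.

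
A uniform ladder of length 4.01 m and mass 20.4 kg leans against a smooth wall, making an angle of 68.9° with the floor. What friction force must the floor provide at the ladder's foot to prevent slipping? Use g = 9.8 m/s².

f ≈ 38.6 N

Choose the foot of the ladder as the axis so the floor normal and friction both act there and drop out.
Ladder weight 20.4×9.8 = 199.9 N acts at 2.005 m along the ladder; its horizontal arm is 2.005·cos68.9° = 0.7218 m → τ = 144.3 N·m clockwise.
Wall normal N acts horizontally at the top; its moment arm is the height L sinθ = 4.01·sin68.9° = 3.741 m, counterclockwise.
For rotational equilibrium, N × 3.741 = 144.3, so N = 38.6 N.
ΣFx = 0: friction at the foot balances the wall's push, so f = N_wall = 38.6 N.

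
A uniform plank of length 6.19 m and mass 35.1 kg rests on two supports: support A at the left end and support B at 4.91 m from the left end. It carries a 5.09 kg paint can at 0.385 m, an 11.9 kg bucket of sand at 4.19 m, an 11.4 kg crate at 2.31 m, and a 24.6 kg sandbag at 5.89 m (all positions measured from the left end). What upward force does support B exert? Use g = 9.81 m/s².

Take moments about support A.
Beam weight: 35.1 × 9.81 = 344.3 N down at 3.095 m → arm 3.095 m, τ = 344.3 × 3.095 = 1066 N·m clockwise.
Paint can: 5.09 × 9.81 = 49.93 N down at 0.385 m → arm 0.385 m, τ = 49.93 × 0.385 = 19.22 N·m clockwise.
Bucket of sand: 11.9 × 9.81 = 116.7 N down at 4.19 m → arm 4.19 m, τ = 116.7 × 4.19 = 489 N·m clockwise.
Crate: 11.4 × 9.81 = 111.8 N down at 2.31 m → arm 2.31 m, τ = 111.8 × 2.31 = 258.3 N·m clockwise.
Sandbag: 24.6 × 9.81 = 241.3 N down at 5.89 m → arm 5.89 m, τ = 241.3 × 5.89 = 1421 N·m clockwise.
Net load moment about support A = 3254 N·m clockwise.
Reaction R at support B is upward at 4.91 m, arm 4.91 m → moment R × 4.91 counterclockwise.
Στ = 0 ⇒ R × 4.91 = 3254 ⇒ R = 663 N.

R_B ≈ 663 N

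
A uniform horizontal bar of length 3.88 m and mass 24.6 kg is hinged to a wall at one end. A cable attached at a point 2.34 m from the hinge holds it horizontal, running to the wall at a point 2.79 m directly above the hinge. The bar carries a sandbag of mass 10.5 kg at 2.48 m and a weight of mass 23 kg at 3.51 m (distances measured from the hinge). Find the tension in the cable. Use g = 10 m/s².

Choose the hinge as the axis so the unknown hinge reaction has zero arm there.
Beam weight: 24.6 × 10 = 246 N down at 1.94 m → arm 1.94 m, τ = 246 × 1.94 = 477.2 N·m clockwise.
Sandbag: 10.5 × 10 = 105 N down at 2.48 m → arm 2.48 m, τ = 105 × 2.48 = 260.4 N·m clockwise.
Weight: 23 × 10 = 230 N down at 3.51 m → arm 3.51 m, τ = 230 × 3.51 = 807.3 N·m clockwise.
Total clockwise load moment = 1545 N·m.
The cable tension T acts at 2.34 m; only its component perpendicular to the bar, T sinθ, produces torque. sinθ = h/√(h²+d²) = 2.79/√(2.79²+2.34²) = 0.7662.
Balancing moments: T × 2.34 × 0.7662 = 1545, giving T = 1545 / 1.793 = 862 N.

T ≈ 862 N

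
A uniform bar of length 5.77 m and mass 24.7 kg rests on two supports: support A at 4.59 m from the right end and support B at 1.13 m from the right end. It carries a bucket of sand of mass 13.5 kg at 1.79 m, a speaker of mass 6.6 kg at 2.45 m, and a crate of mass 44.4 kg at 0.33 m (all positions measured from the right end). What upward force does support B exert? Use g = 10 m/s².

R_B ≈ 818 N

Take moments about support A.
Beam weight: 24.7 × 10 = 247 N down at 2.885 m → arm 1.705 m, τ = 247 × 1.705 = 421.1 N·m clockwise.
Bucket of sand: 13.5 × 10 = 135 N down at 1.79 m → arm 2.8 m, τ = 135 × 2.8 = 378 N·m clockwise.
Speaker: 6.6 × 10 = 66 N down at 2.45 m → arm 2.14 m, τ = 66 × 2.14 = 141.2 N·m clockwise.
Crate: 44.4 × 10 = 444 N down at 0.33 m → arm 4.26 m, τ = 444 × 4.26 = 1891 N·m clockwise.
Net load moment about support A = 2831 N·m clockwise.
Reaction R at support B is upward at 1.13 m, arm 3.46 m → moment R × 3.46 counterclockwise.
For rotational equilibrium, R × 3.46 = 2831, so R = 818 N.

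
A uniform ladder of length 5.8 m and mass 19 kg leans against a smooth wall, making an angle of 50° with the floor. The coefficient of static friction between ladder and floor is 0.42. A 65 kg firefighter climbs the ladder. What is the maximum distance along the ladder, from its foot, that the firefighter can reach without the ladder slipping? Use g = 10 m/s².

Sum moments about the foot of the ladder (the floor normal and friction both act there and drop out).
Ladder weight 19×10 = 190 N acts at 2.9 m along the ladder; its horizontal arm is 2.9·cos50° = 1.864 m → τ = 354.2 N·m clockwise.
Firefighter weight 65×10 = 650 N at distance d → arm d·cos50° → τ = 650·d·0.6428 clockwise.
Wall normal N at the top has arm L sinθ = 4.443 m counterclockwise, so Στ = 0 gives N·4.443 = 354.2 + 417.8·d.
ΣFy = 0 ⇒ N_floor = 840 N, so the maximum friction is μ_s·N_floor = 0.42×840 = 352.8 N. ΣFx = 0 ⇒ N_wall = f, so at the slipping point N = 352.8 N.
Substituting: 352.8×4.443 = 354.2 + 417.8·d ⇒ d = (1567 − 354.2) / 417.8 = 2.9 m.

d ≈ 2.9 m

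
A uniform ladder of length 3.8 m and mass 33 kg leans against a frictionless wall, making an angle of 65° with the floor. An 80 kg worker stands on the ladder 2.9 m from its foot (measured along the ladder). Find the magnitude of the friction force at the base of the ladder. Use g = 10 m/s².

f ≈ 362 N

Choose the foot of the ladder as the axis so the floor normal and friction both act there and drop out.
Ladder weight 33×10 = 330 N acts at 1.9 m along the ladder; its horizontal arm is 1.9·cos65° = 0.803 m → τ = 265 N·m clockwise.
Worker: 80×10 = 800 N at 2.9 m → arm 1.226 m → τ = 980.8 N·m clockwise.
Wall normal N acts horizontally at the top; its moment arm is the height L sinθ = 3.8·sin65° = 3.444 m, counterclockwise.
Balancing moments: N × 3.444 = 1246, giving N = 362 N.
ΣFx = 0: friction at the foot balances the wall's push, so f = N_wall = 362 N.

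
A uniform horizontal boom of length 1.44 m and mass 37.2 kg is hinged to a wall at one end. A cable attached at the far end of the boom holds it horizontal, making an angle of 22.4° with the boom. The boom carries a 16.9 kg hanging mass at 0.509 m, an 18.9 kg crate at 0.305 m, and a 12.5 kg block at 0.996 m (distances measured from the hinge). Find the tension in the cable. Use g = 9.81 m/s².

T ≈ 958 N

Taking torques about the hinge:
Beam weight: 37.2 × 9.81 = 364.9 N down at 0.72 m → arm 0.72 m, τ = 364.9 × 0.72 = 262.7 N·m clockwise.
Hanging mass: 16.9 × 9.81 = 165.8 N down at 0.509 m → arm 0.509 m, τ = 165.8 × 0.509 = 84.39 N·m clockwise.
Crate: 18.9 × 9.81 = 185.4 N down at 0.305 m → arm 0.305 m, τ = 185.4 × 0.305 = 56.55 N·m clockwise.
Block: 12.5 × 9.81 = 122.6 N down at 0.996 m → arm 0.996 m, τ = 122.6 × 0.996 = 122.1 N·m clockwise.
Total clockwise load moment = 525.7 N·m.
The cable tension T acts at 1.44 m; only its component perpendicular to the boom, T sinθ, produces torque. sin 22.4° = 0.3811.
For rotational equilibrium, T × 1.44 × 0.3811 = 525.7, so T = 525.7 / 0.5488 = 958 N.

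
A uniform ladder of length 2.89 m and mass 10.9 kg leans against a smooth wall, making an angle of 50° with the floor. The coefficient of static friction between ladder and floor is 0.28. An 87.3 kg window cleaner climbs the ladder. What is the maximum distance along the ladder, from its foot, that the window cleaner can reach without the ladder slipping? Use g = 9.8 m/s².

About the foot of the ladder:
Ladder weight 10.9×9.8 = 106.8 N acts at 1.445 m along the ladder; its horizontal arm is 1.445·cos50° = 0.9288 m → τ = 99.2 N·m clockwise.
Window cleaner weight 87.3×9.8 = 855.5 N at distance d → arm d·cos50° → τ = 855.5·d·0.6428 clockwise.
Wall normal N at the top has arm L sinθ = 2.214 m counterclockwise, so Στ = 0 gives N·2.214 = 99.2 + 549.9·d.
ΣFy = 0 ⇒ N_floor = 962.3 N, so the maximum friction is μ_s·N_floor = 0.28×962.3 = 269.4 N. ΣFx = 0 ⇒ N_wall = f, so at the slipping point N = 269.4 N.
Substituting: 269.4×2.214 = 99.2 + 549.9·d ⇒ d = (596.5 − 99.2) / 549.9 = 0.904 m.

d ≈ 0.904 m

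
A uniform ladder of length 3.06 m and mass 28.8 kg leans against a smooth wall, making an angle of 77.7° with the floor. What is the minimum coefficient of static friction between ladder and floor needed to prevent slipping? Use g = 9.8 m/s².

μ_min ≈ 0.109

About the foot of the ladder:
Ladder weight 28.8×9.8 = 282.2 N acts at 1.53 m along the ladder; its horizontal arm is 1.53·cos77.7° = 0.3259 m → τ = 91.97 N·m clockwise.
Wall normal N acts horizontally at the top; its moment arm is the height L sinθ = 3.06·sin77.7° = 2.99 m, counterclockwise.
Balancing moments: N × 2.99 = 91.97, giving N = 30.76 N.
ΣFx = 0 ⇒ f = N_wall = 30.76 N. ΣFy = 0 ⇒ N_floor = 282.2 N.
μ_min = f / N_floor = 30.76 / 282.2 = 0.109.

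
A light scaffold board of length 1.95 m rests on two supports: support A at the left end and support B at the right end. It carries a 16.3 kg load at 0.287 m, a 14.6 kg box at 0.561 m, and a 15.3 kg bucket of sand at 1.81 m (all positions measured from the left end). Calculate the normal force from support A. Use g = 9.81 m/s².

R_A ≈ 249 N

Sum moments about support B (its reaction then has zero moment arm).
Load: 16.3 × 9.81 = 159.9 N down at 0.287 m → arm 1.663 m, τ = 159.9 × 1.663 = 265.9 N·m counterclockwise.
Box: 14.6 × 9.81 = 143.2 N down at 0.561 m → arm 1.389 m, τ = 143.2 × 1.389 = 198.9 N·m counterclockwise.
Bucket of sand: 15.3 × 9.81 = 150.1 N down at 1.81 m → arm 0.14 m, τ = 150.1 × 0.14 = 21.01 N·m counterclockwise.
Net load moment about support B = 485.8 N·m counterclockwise.
Reaction R at support A is upward at 0 m, arm 1.95 m → moment R × 1.95 clockwise.
Στ = 0 ⇒ R × 1.95 = 485.8 ⇒ R = 249 N.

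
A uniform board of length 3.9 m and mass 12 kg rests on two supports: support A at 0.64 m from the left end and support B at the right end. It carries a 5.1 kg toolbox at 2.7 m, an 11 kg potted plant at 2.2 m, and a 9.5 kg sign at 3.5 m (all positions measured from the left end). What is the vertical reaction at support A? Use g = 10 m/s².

R_A ≈ 160 N

Take moments about support B.
Beam weight: 12 × 10 = 120 N down at 1.95 m → arm 1.95 m, τ = 120 × 1.95 = 234 N·m counterclockwise.
Toolbox: 5.1 × 10 = 51 N down at 2.7 m → arm 1.2 m, τ = 51 × 1.2 = 61.2 N·m counterclockwise.
Potted plant: 11 × 10 = 110 N down at 2.2 m → arm 1.7 m, τ = 110 × 1.7 = 187 N·m counterclockwise.
Sign: 9.5 × 10 = 95 N down at 3.5 m → arm 0.4 m, τ = 95 × 0.4 = 38 N·m counterclockwise.
Net load moment about support B = 520.2 N·m counterclockwise.
Reaction R at support A is upward at 0.64 m, arm 3.26 m → moment R × 3.26 clockwise.
Setting net torque to zero: R × 3.26 = 520.2 → R = 160 N.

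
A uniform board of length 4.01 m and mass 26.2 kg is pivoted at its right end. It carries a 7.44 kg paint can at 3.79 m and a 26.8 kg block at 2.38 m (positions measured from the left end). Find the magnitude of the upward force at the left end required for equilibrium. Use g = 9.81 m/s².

Sum moments about the right end (the unknown pivot reaction has zero arm there).
Beam weight: 26.2 × 9.81 = 257 N down at 2.005 m → arm 2.005 m, τ = 257 × 2.005 = 515.3 N·m counterclockwise.
Paint can: 7.44 × 9.81 = 72.99 N down at 3.79 m → arm 0.22 m, τ = 72.99 × 0.22 = 16.06 N·m counterclockwise.
Block: 26.8 × 9.81 = 262.9 N down at 2.38 m → arm 1.63 m, τ = 262.9 × 1.63 = 428.5 N·m counterclockwise.
Net moment of the loads = 959.9 N·m counterclockwise.
The upward force F acts at the left end, arm 4.01 m, giving F × 4.01 clockwise.
Balancing moments: F × 4.01 = 959.9, giving F = 959.9 / 4.01 = 239 N.

F ≈ 239 N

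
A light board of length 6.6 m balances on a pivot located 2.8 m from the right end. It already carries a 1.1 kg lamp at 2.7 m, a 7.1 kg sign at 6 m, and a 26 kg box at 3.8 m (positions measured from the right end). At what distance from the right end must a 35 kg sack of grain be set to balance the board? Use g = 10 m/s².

Choose the pivot (at 2.8 m from the right end) as the axis so the support reaction has zero arm there.
Lamp: 1.1 × 10 = 11 N down at 2.7 m → arm 0.1 m, τ = 11 × 0.1 = 1.1 N·m clockwise.
Sign: 7.1 × 10 = 71 N down at 6 m → arm 3.2 m, τ = 71 × 3.2 = 227.2 N·m counterclockwise.
Box: 26 × 10 = 260 N down at 3.8 m → arm 1 m, τ = 260 × 1 = 260 N·m counterclockwise.
Net moment of existing loads = 486.1 N·m counterclockwise.
The sack of grain weighs 35 × 10 = 350 N and must supply an equal clockwise moment, so its lever arm about the pivot is 486.1 / 350 = 1.39 m.
That puts it at 2.8 − 1.39 = 1.41 m from the right end.

x ≈ 1.41 m from the right end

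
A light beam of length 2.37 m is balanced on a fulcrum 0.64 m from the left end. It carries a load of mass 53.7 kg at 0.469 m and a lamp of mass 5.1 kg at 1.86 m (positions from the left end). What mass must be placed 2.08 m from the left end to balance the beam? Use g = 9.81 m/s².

Sum moments about the fulcrum (at 0.64 m from the left end) (the support reaction has zero arm there).
Load: 53.7 × 9.81 = 526.8 N down at 0.469 m → arm 0.171 m, τ = 526.8 × 0.171 = 90.08 N·m counterclockwise.
Lamp: 5.1 × 9.81 = 50.03 N down at 1.86 m → arm 1.22 m, τ = 50.03 × 1.22 = 61.04 N·m clockwise.
Net moment of known loads = 29.04 N·m counterclockwise.
An unknown mass m at 2.08 m has arm 1.44 m; its moment is m·g·1.44 clockwise.
Στ = 0 ⇒ m × 9.81 × 1.44 = 29.04 ⇒ m = 29.04 / (9.81 × 1.44) = 2.06 kg.

m ≈ 2.06 kg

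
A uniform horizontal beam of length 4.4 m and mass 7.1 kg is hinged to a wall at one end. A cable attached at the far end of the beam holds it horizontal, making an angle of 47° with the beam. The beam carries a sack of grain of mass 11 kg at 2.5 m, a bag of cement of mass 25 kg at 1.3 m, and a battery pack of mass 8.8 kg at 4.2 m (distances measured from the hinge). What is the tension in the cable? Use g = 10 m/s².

Sum moments about the hinge (the unknown hinge reaction has zero arm there).
Beam weight: 7.1 × 10 = 71 N down at 2.2 m → arm 2.2 m, τ = 71 × 2.2 = 156.2 N·m clockwise.
Sack of grain: 11 × 10 = 110 N down at 2.5 m → arm 2.5 m, τ = 110 × 2.5 = 275 N·m clockwise.
Bag of cement: 25 × 10 = 250 N down at 1.3 m → arm 1.3 m, τ = 250 × 1.3 = 325 N·m clockwise.
Battery pack: 8.8 × 10 = 88 N down at 4.2 m → arm 4.2 m, τ = 88 × 4.2 = 369.6 N·m clockwise.
Total clockwise load moment = 1126 N·m.
The cable tension T acts at 4.4 m; only its component perpendicular to the beam, T sinθ, produces torque. sin 47° = 0.7314.
Setting net torque to zero: T × 4.4 × 0.7314 = 1126 → T = 1126 / 3.218 = 350 N.

T ≈ 350 N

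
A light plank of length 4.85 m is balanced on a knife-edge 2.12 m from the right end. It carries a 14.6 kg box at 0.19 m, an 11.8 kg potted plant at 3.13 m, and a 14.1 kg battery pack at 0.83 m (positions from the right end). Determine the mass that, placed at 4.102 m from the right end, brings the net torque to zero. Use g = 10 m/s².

Sum moments about the knife-edge (at 2.12 m from the right end) (the support reaction has zero arm there).
Box: 14.6 × 10 = 146 N down at 0.19 m → arm 1.93 m, τ = 146 × 1.93 = 281.8 N·m clockwise.
Potted plant: 11.8 × 10 = 118 N down at 3.13 m → arm 1.01 m, τ = 118 × 1.01 = 119.2 N·m counterclockwise.
Battery pack: 14.1 × 10 = 141 N down at 0.83 m → arm 1.29 m, τ = 141 × 1.29 = 181.9 N·m clockwise.
Net moment of known loads = 344.5 N·m clockwise.
An unknown mass m at 4.102 m has arm 1.982 m; its moment is m·g·1.982 counterclockwise.
For rotational equilibrium, m × 10 × 1.982 = 344.5, so m = 344.5 / (10 × 1.982) = 17.4 kg.

m ≈ 17.4 kg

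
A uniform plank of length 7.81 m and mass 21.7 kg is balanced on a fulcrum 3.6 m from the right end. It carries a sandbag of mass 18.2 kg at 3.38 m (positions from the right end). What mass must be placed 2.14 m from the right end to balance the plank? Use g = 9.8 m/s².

m ≈ 1.79 kg

Choose the fulcrum (at 3.6 m from the right end) as the axis so the support reaction has zero arm there.
Beam weight: 21.7 × 9.8 = 212.7 N down at 3.905 m → arm 0.305 m, τ = 212.7 × 0.305 = 64.87 N·m counterclockwise.
Sandbag: 18.2 × 9.8 = 178.4 N down at 3.38 m → arm 0.22 m, τ = 178.4 × 0.22 = 39.25 N·m clockwise.
Net moment of known loads = 25.62 N·m counterclockwise.
An unknown mass m at 2.14 m has arm 1.46 m; its moment is m·g·1.46 clockwise.
For rotational equilibrium, m × 9.8 × 1.46 = 25.62, so m = 25.62 / (9.8 × 1.46) = 1.79 kg.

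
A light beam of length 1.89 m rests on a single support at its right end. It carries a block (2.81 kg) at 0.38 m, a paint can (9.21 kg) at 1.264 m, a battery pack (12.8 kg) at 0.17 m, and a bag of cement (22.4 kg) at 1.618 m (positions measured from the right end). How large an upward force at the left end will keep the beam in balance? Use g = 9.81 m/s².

F ≈ 265 N

Choose the right end as the axis so the unknown pivot reaction has zero arm there.
Block: 2.81 × 9.81 = 27.57 N down at 0.38 m → arm 0.38 m, τ = 27.57 × 0.38 = 10.48 N·m counterclockwise.
Paint can: 9.21 × 9.81 = 90.35 N down at 1.264 m → arm 1.264 m, τ = 90.35 × 1.264 = 114.2 N·m counterclockwise.
Battery pack: 12.8 × 9.81 = 125.6 N down at 0.17 m → arm 0.17 m, τ = 125.6 × 0.17 = 21.35 N·m counterclockwise.
Bag of cement: 22.4 × 9.81 = 219.7 N down at 1.618 m → arm 1.618 m, τ = 219.7 × 1.618 = 355.5 N·m counterclockwise.
Net moment of the loads = 501.5 N·m counterclockwise.
The upward force F acts at the left end, arm 1.89 m, giving F × 1.89 clockwise.
Balancing moments: F × 1.89 = 501.5, giving F = 501.5 / 1.89 = 265 N.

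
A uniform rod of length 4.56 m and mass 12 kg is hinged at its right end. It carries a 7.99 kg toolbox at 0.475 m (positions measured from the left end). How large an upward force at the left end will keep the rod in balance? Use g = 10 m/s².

Taking torques about the right end:
Beam weight: 12 × 10 = 120 N down at 2.28 m → arm 2.28 m, τ = 120 × 2.28 = 273.6 N·m counterclockwise.
Toolbox: 7.99 × 10 = 79.9 N down at 0.475 m → arm 4.085 m, τ = 79.9 × 4.085 = 326.4 N·m counterclockwise.
Net moment of the loads = 600 N·m counterclockwise.
The upward force F acts at the left end, arm 4.56 m, giving F × 4.56 clockwise.
For rotational equilibrium, F × 4.56 = 600, so F = 600 / 4.56 = 132 N.

F ≈ 132 N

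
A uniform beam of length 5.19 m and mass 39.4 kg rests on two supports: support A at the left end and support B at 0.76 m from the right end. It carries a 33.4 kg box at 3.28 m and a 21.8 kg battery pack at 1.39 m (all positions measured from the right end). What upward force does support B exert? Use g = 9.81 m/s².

R_B ≈ 551 N

Sum moments about support A (its reaction then has zero moment arm).
Beam weight: 39.4 × 9.81 = 386.5 N down at 2.595 m → arm 2.595 m, τ = 386.5 × 2.595 = 1003 N·m clockwise.
Box: 33.4 × 9.81 = 327.7 N down at 3.28 m → arm 1.91 m, τ = 327.7 × 1.91 = 625.9 N·m clockwise.
Battery pack: 21.8 × 9.81 = 213.9 N down at 1.39 m → arm 3.8 m, τ = 213.9 × 3.8 = 812.8 N·m clockwise.
Net load moment about support A = 2442 N·m clockwise.
Reaction R at support B is upward at 0.76 m, arm 4.43 m → moment R × 4.43 counterclockwise.
Setting net torque to zero: R × 4.43 = 2442 → R = 551 N.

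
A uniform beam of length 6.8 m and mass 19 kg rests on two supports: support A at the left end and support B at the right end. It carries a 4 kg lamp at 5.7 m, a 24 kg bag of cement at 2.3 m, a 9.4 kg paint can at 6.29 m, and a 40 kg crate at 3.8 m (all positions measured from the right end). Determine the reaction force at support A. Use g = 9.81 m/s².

Taking torques about support B:
Beam weight: 19 × 9.81 = 186.4 N down at 3.4 m → arm 3.4 m, τ = 186.4 × 3.4 = 633.8 N·m counterclockwise.
Lamp: 4 × 9.81 = 39.24 N down at 5.7 m → arm 5.7 m, τ = 39.24 × 5.7 = 223.7 N·m counterclockwise.
Bag of cement: 24 × 9.81 = 235.4 N down at 2.3 m → arm 2.3 m, τ = 235.4 × 2.3 = 541.4 N·m counterclockwise.
Paint can: 9.4 × 9.81 = 92.21 N down at 6.29 m → arm 6.29 m, τ = 92.21 × 6.29 = 580 N·m counterclockwise.
Crate: 40 × 9.81 = 392.4 N down at 3.8 m → arm 3.8 m, τ = 392.4 × 3.8 = 1491 N·m counterclockwise.
Net load moment about support B = 3470 N·m counterclockwise.
Reaction R at support A is upward at 6.8 m, arm 6.8 m → moment R × 6.8 clockwise.
For rotational equilibrium, R × 6.8 = 3470, so R = 510 N.

R_A ≈ 510 N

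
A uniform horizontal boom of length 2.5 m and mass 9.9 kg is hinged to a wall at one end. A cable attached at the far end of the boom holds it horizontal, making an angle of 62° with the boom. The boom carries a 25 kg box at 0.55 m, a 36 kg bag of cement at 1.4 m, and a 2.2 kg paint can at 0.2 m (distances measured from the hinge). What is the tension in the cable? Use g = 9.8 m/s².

Sum moments about the hinge (the unknown hinge reaction has zero arm there).
Beam weight: 9.9 × 9.8 = 97.02 N down at 1.25 m → arm 1.25 m, τ = 97.02 × 1.25 = 121.3 N·m clockwise.
Box: 25 × 9.8 = 245 N down at 0.55 m → arm 0.55 m, τ = 245 × 0.55 = 134.8 N·m clockwise.
Bag of cement: 36 × 9.8 = 352.8 N down at 1.4 m → arm 1.4 m, τ = 352.8 × 1.4 = 493.9 N·m clockwise.
Paint can: 2.2 × 9.8 = 21.56 N down at 0.2 m → arm 0.2 m, τ = 21.56 × 0.2 = 4.312 N·m clockwise.
Total clockwise load moment = 754.3 N·m.
The cable tension T acts at 2.5 m; only its component perpendicular to the boom, T sinθ, produces torque. sin 62° = 0.8829.
For rotational equilibrium, T × 2.5 × 0.8829 = 754.3, so T = 754.3 / 2.207 = 342 N.

T ≈ 342 N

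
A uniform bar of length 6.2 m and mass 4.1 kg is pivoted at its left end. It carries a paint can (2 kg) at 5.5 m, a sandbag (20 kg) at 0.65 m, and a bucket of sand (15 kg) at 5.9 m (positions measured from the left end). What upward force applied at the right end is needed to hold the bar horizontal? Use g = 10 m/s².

Take moments about the left end.
Beam weight: 4.1 × 10 = 41 N down at 3.1 m → arm 3.1 m, τ = 41 × 3.1 = 127.1 N·m clockwise.
Paint can: 2 × 10 = 20 N down at 5.5 m → arm 5.5 m, τ = 20 × 5.5 = 110 N·m clockwise.
Sandbag: 20 × 10 = 200 N down at 0.65 m → arm 0.65 m, τ = 200 × 0.65 = 130 N·m clockwise.
Bucket of sand: 15 × 10 = 150 N down at 5.9 m → arm 5.9 m, τ = 150 × 5.9 = 885 N·m clockwise.
Net moment of the loads = 1252 N·m clockwise.
The upward force F acts at the right end, arm 6.2 m, giving F × 6.2 counterclockwise.
Balancing moments: F × 6.2 = 1252, giving F = 1252 / 6.2 = 202 N.

F ≈ 202 N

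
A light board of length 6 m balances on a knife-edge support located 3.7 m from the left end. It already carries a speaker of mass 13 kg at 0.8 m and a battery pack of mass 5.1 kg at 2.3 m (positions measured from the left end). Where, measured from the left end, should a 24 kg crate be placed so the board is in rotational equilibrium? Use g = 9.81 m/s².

x ≈ 5.57 m from the left end

Sum moments about the knife-edge support (at 3.7 m from the left end) (the support reaction has zero arm there).
Speaker: 13 × 9.81 = 127.5 N down at 0.8 m → arm 2.9 m, τ = 127.5 × 2.9 = 369.8 N·m counterclockwise.
Battery pack: 5.1 × 9.81 = 50.03 N down at 2.3 m → arm 1.4 m, τ = 50.03 × 1.4 = 70.04 N·m counterclockwise.
Net moment of existing loads = 439.8 N·m counterclockwise.
The crate weighs 24 × 9.81 = 235.4 N and must supply an equal clockwise moment, so its lever arm about the knife-edge support is 439.8 / 235.4 = 1.87 m.
That puts it at 3.7 + 1.87 = 5.57 m from the left end.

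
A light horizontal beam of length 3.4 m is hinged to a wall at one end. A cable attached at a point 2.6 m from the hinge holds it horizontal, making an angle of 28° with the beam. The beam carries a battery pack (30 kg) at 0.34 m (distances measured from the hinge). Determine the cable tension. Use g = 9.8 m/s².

T ≈ 81.9 N

Sum moments about the hinge (the unknown hinge reaction has zero arm there).
Battery pack: 30 × 9.8 = 294 N down at 0.34 m → arm 0.34 m, τ = 294 × 0.34 = 99.96 N·m clockwise.
Total clockwise load moment = 99.96 N·m.
The cable tension T acts at 2.6 m; only its component perpendicular to the beam, T sinθ, produces torque. sin 28° = 0.4695.
Setting net torque to zero: T × 2.6 × 0.4695 = 99.96 → T = 99.96 / 1.221 = 81.9 N.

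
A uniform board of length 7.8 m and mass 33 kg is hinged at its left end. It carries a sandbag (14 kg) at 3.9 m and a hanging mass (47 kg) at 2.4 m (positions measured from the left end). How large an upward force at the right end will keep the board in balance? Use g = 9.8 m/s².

F ≈ 372 N

Sum moments about the left end (the unknown pivot reaction has zero arm there).
Beam weight: 33 × 9.8 = 323.4 N down at 3.9 m → arm 3.9 m, τ = 323.4 × 3.9 = 1261 N·m clockwise.
Sandbag: 14 × 9.8 = 137.2 N down at 3.9 m → arm 3.9 m, τ = 137.2 × 3.9 = 535.1 N·m clockwise.
Hanging mass: 47 × 9.8 = 460.6 N down at 2.4 m → arm 2.4 m, τ = 460.6 × 2.4 = 1105 N·m clockwise.
Net moment of the loads = 2901 N·m clockwise.
The upward force F acts at the right end, arm 7.8 m, giving F × 7.8 counterclockwise.
Setting net torque to zero: F × 7.8 = 2901 → F = 2901 / 7.8 = 372 N.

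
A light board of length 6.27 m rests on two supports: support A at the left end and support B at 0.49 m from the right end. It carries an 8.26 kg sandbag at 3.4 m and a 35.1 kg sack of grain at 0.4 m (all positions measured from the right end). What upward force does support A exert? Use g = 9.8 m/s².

R_A ≈ 35.4 N

Choose support B as the axis so its reaction then has zero moment arm.
Sandbag: 8.26 × 9.8 = 80.95 N down at 3.4 m → arm 2.91 m, τ = 80.95 × 2.91 = 235.6 N·m counterclockwise.
Sack of grain: 35.1 × 9.8 = 344 N down at 0.4 m → arm 0.09 m, τ = 344 × 0.09 = 30.96 N·m clockwise.
Net load moment about support B = 204.6 N·m counterclockwise.
Reaction R at support A is upward at 6.27 m, arm 5.78 m → moment R × 5.78 clockwise.
For rotational equilibrium, R × 5.78 = 204.6, so R = 35.4 N.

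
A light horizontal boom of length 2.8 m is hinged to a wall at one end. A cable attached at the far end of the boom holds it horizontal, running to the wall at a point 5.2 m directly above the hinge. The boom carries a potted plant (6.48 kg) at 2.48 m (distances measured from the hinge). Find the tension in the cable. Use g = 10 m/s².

T ≈ 65.2 N

Sum moments about the hinge (the unknown hinge reaction has zero arm there).
Potted plant: 6.48 × 10 = 64.8 N down at 2.48 m → arm 2.48 m, τ = 64.8 × 2.48 = 160.7 N·m clockwise.
Total clockwise load moment = 160.7 N·m.
The cable tension T acts at 2.8 m; only its component perpendicular to the boom, T sinθ, produces torque. sinθ = h/√(h²+d²) = 5.2/√(5.2²+2.8²) = 0.8805.
For rotational equilibrium, T × 2.8 × 0.8805 = 160.7, so T = 160.7 / 2.465 = 65.2 N.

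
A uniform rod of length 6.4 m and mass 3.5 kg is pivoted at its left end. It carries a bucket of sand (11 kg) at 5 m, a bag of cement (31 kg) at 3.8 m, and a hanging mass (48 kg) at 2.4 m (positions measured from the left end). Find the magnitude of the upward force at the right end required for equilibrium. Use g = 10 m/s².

Choose the left end as the axis so the unknown pivot reaction has zero arm there.
Beam weight: 3.5 × 10 = 35 N down at 3.2 m → arm 3.2 m, τ = 35 × 3.2 = 112 N·m clockwise.
Bucket of sand: 11 × 10 = 110 N down at 5 m → arm 5 m, τ = 110 × 5 = 550 N·m clockwise.
Bag of cement: 31 × 10 = 310 N down at 3.8 m → arm 3.8 m, τ = 310 × 3.8 = 1178 N·m clockwise.
Hanging mass: 48 × 10 = 480 N down at 2.4 m → arm 2.4 m, τ = 480 × 2.4 = 1152 N·m clockwise.
Net moment of the loads = 2992 N·m clockwise.
The upward force F acts at the right end, arm 6.4 m, giving F × 6.4 counterclockwise.
For rotational equilibrium, F × 6.4 = 2992, so F = 2992 / 6.4 = 468 N.

F ≈ 468 N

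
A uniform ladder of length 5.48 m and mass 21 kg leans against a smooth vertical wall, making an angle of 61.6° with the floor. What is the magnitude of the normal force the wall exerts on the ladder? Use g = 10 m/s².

N_wall ≈ 56.8 N

Taking torques about the foot of the ladder:
Ladder weight 21×10 = 210 N acts at 2.74 m along the ladder; its horizontal arm is 2.74·cos61.6° = 1.303 m → τ = 273.6 N·m clockwise.
Wall normal N acts horizontally at the top; its moment arm is the height L sinθ = 5.48·sin61.6° = 4.82 m, counterclockwise.
Setting net torque to zero: N × 4.82 = 273.6 → N = 56.8 N.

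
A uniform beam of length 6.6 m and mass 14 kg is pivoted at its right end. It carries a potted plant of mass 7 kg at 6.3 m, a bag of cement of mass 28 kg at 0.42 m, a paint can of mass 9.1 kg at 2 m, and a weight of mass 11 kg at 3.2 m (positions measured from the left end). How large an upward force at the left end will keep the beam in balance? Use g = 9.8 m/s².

About the right end:
Beam weight: 14 × 9.8 = 137.2 N down at 3.3 m → arm 3.3 m, τ = 137.2 × 3.3 = 452.8 N·m counterclockwise.
Potted plant: 7 × 9.8 = 68.6 N down at 6.3 m → arm 0.3 m, τ = 68.6 × 0.3 = 20.58 N·m counterclockwise.
Bag of cement: 28 × 9.8 = 274.4 N down at 0.42 m → arm 6.18 m, τ = 274.4 × 6.18 = 1696 N·m counterclockwise.
Paint can: 9.1 × 9.8 = 89.18 N down at 2 m → arm 4.6 m, τ = 89.18 × 4.6 = 410.2 N·m counterclockwise.
Weight: 11 × 9.8 = 107.8 N down at 3.2 m → arm 3.4 m, τ = 107.8 × 3.4 = 366.5 N·m counterclockwise.
Net moment of the loads = 2946 N·m counterclockwise.
The upward force F acts at the left end, arm 6.6 m, giving F × 6.6 clockwise.
Balancing moments: F × 6.6 = 2946, giving F = 2946 / 6.6 = 446 N.

F ≈ 446 N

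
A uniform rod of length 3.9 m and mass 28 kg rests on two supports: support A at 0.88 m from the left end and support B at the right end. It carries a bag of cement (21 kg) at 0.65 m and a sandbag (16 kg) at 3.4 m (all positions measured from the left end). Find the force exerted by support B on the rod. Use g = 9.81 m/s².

R_B ≈ 213 N

Choose support A as the axis so its reaction then has zero moment arm.
Beam weight: 28 × 9.81 = 274.7 N down at 1.95 m → arm 1.07 m, τ = 274.7 × 1.07 = 293.9 N·m clockwise.
Bag of cement: 21 × 9.81 = 206 N down at 0.65 m → arm 0.23 m, τ = 206 × 0.23 = 47.38 N·m counterclockwise.
Sandbag: 16 × 9.81 = 157 N down at 3.4 m → arm 2.52 m, τ = 157 × 2.52 = 395.6 N·m clockwise.
Net load moment about support A = 642.1 N·m clockwise.
Reaction R at support B is upward at 3.9 m, arm 3.02 m → moment R × 3.02 counterclockwise.
Balancing moments: R × 3.02 = 642.1, giving R = 213 N.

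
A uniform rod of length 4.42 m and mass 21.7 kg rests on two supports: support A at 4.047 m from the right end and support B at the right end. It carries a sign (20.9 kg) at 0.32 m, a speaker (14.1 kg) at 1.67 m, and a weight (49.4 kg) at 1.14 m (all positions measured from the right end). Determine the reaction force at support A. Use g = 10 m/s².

Take moments about support B.
Beam weight: 21.7 × 10 = 217 N down at 2.21 m → arm 2.21 m, τ = 217 × 2.21 = 479.6 N·m counterclockwise.
Sign: 20.9 × 10 = 209 N down at 0.32 m → arm 0.32 m, τ = 209 × 0.32 = 66.88 N·m counterclockwise.
Speaker: 14.1 × 10 = 141 N down at 1.67 m → arm 1.67 m, τ = 141 × 1.67 = 235.5 N·m counterclockwise.
Weight: 49.4 × 10 = 494 N down at 1.14 m → arm 1.14 m, τ = 494 × 1.14 = 563.2 N·m counterclockwise.
Net load moment about support B = 1345 N·m counterclockwise.
Reaction R at support A is upward at 4.047 m, arm 4.047 m → moment R × 4.047 clockwise.
Setting net torque to zero: R × 4.047 = 1345 → R = 332 N.

R_A ≈ 332 N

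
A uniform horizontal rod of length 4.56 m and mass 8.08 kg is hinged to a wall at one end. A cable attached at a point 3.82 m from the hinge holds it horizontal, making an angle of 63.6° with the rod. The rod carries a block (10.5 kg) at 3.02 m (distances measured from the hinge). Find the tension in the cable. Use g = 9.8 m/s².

Take moments about the hinge.
Beam weight: 8.08 × 9.8 = 79.18 N down at 2.28 m → arm 2.28 m, τ = 79.18 × 2.28 = 180.5 N·m clockwise.
Block: 10.5 × 9.8 = 102.9 N down at 3.02 m → arm 3.02 m, τ = 102.9 × 3.02 = 310.8 N·m clockwise.
Total clockwise load moment = 491.3 N·m.
The cable tension T acts at 3.82 m; only its component perpendicular to the rod, T sinθ, produces torque. sin 63.6° = 0.8957.
Setting net torque to zero: T × 3.82 × 0.8957 = 491.3 → T = 491.3 / 3.422 = 144 N.

T ≈ 144 N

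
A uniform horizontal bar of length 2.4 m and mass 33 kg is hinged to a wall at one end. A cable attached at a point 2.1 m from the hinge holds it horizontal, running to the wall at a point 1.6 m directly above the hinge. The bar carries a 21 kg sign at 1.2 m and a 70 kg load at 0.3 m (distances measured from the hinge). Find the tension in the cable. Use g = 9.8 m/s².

T ≈ 661 N

Take moments about the hinge.
Beam weight: 33 × 9.8 = 323.4 N down at 1.2 m → arm 1.2 m, τ = 323.4 × 1.2 = 388.1 N·m clockwise.
Sign: 21 × 9.8 = 205.8 N down at 1.2 m → arm 1.2 m, τ = 205.8 × 1.2 = 247 N·m clockwise.
Load: 70 × 9.8 = 686 N down at 0.3 m → arm 0.3 m, τ = 686 × 0.3 = 205.8 N·m clockwise.
Total clockwise load moment = 840.9 N·m.
The cable tension T acts at 2.1 m; only its component perpendicular to the bar, T sinθ, produces torque. sinθ = h/√(h²+d²) = 1.6/√(1.6²+2.1²) = 0.606.
Setting net torque to zero: T × 2.1 × 0.606 = 840.9 → T = 840.9 / 1.273 = 661 N.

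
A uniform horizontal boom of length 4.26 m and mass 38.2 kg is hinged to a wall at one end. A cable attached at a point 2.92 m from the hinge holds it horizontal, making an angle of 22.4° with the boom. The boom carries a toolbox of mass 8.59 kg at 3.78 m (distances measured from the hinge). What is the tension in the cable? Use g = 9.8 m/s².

T ≈ 1000 N

Take moments about the hinge.
Beam weight: 38.2 × 9.8 = 374.4 N down at 2.13 m → arm 2.13 m, τ = 374.4 × 2.13 = 797.5 N·m clockwise.
Toolbox: 8.59 × 9.8 = 84.18 N down at 3.78 m → arm 3.78 m, τ = 84.18 × 3.78 = 318.2 N·m clockwise.
Total clockwise load moment = 1116 N·m.
The cable tension T acts at 2.92 m; only its component perpendicular to the boom, T sinθ, produces torque. sin 22.4° = 0.3811.
For rotational equilibrium, T × 2.92 × 0.3811 = 1116, so T = 1116 / 1.113 = 1000 N.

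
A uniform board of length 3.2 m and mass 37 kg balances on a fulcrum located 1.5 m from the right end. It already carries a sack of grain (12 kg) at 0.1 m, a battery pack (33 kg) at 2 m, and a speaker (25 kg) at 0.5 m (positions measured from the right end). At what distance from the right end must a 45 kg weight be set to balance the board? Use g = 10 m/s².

Sum moments about the fulcrum (at 1.5 m from the right end) (the support reaction has zero arm there).
Beam weight: 37 × 10 = 370 N down at 1.6 m → arm 0.1 m, τ = 370 × 0.1 = 37 N·m counterclockwise.
Sack of grain: 12 × 10 = 120 N down at 0.1 m → arm 1.4 m, τ = 120 × 1.4 = 168 N·m clockwise.
Battery pack: 33 × 10 = 330 N down at 2 m → arm 0.5 m, τ = 330 × 0.5 = 165 N·m counterclockwise.
Speaker: 25 × 10 = 250 N down at 0.5 m → arm 1 m, τ = 250 × 1 = 250 N·m clockwise.
Net moment of existing loads = 216 N·m clockwise.
The weight weighs 45 × 10 = 450 N and must supply an equal counterclockwise moment, so its lever arm about the fulcrum is 216 / 450 = 0.48 m.
That puts it at 1.5 + 0.48 = 1.98 m from the right end.

x ≈ 1.98 m from the right end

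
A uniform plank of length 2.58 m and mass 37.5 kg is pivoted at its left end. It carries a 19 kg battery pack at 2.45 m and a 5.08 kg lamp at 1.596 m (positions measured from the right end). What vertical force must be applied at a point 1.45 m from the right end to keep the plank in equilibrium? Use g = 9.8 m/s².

F ≈ 484 N

Sum moments about the left end (the unknown pivot reaction has zero arm there).
Beam weight: 37.5 × 9.8 = 367.5 N down at 1.29 m → arm 1.29 m, τ = 367.5 × 1.29 = 474.1 N·m clockwise.
Battery pack: 19 × 9.8 = 186.2 N down at 2.45 m → arm 0.13 m, τ = 186.2 × 0.13 = 24.21 N·m clockwise.
Lamp: 5.08 × 9.8 = 49.78 N down at 1.596 m → arm 0.984 m, τ = 49.78 × 0.984 = 48.98 N·m clockwise.
Net moment of the loads = 547.3 N·m clockwise.
The upward force F acts at a point 1.45 m from the right end, arm 1.13 m, giving F × 1.13 counterclockwise.
Setting net torque to zero: F × 1.13 = 547.3 → F = 547.3 / 1.13 = 484 N.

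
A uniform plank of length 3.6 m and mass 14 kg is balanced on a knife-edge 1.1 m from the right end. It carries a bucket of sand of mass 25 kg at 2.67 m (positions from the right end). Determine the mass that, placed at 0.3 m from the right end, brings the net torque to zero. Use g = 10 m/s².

Choose the knife-edge (at 1.1 m from the right end) as the axis so the support reaction has zero arm there.
Beam weight: 14 × 10 = 140 N down at 1.8 m → arm 0.7 m, τ = 140 × 0.7 = 98 N·m counterclockwise.
Bucket of sand: 25 × 10 = 250 N down at 2.67 m → arm 1.57 m, τ = 250 × 1.57 = 392.5 N·m counterclockwise.
Net moment of known loads = 490.5 N·m counterclockwise.
An unknown mass m at 0.3 m has arm 0.8 m; its moment is m·g·0.8 clockwise.
Balancing moments: m × 10 × 0.8 = 490.5, giving m = 490.5 / (10 × 0.8) = 61.3 kg.

m ≈ 61.3 kg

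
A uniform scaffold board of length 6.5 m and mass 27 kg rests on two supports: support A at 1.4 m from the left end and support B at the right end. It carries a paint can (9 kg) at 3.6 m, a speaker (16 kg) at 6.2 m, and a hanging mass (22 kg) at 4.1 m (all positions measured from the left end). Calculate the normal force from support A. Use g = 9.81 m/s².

About support B:
Beam weight: 27 × 9.81 = 264.9 N down at 3.25 m → arm 3.25 m, τ = 264.9 × 3.25 = 860.9 N·m counterclockwise.
Paint can: 9 × 9.81 = 88.29 N down at 3.6 m → arm 2.9 m, τ = 88.29 × 2.9 = 256 N·m counterclockwise.
Speaker: 16 × 9.81 = 157 N down at 6.2 m → arm 0.3 m, τ = 157 × 0.3 = 47.1 N·m counterclockwise.
Hanging mass: 22 × 9.81 = 215.8 N down at 4.1 m → arm 2.4 m, τ = 215.8 × 2.4 = 517.9 N·m counterclockwise.
Net load moment about support B = 1682 N·m counterclockwise.
Reaction R at support A is upward at 1.4 m, arm 5.1 m → moment R × 5.1 clockwise.
Στ = 0 ⇒ R × 5.1 = 1682 ⇒ R = 330 N.

R_A ≈ 330 N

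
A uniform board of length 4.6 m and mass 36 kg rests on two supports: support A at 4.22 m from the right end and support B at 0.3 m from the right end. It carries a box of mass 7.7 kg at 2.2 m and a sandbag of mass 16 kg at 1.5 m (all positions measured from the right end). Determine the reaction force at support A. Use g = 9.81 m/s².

R_A ≈ 265 N

About support B:
Beam weight: 36 × 9.81 = 353.2 N down at 2.3 m → arm 2 m, τ = 353.2 × 2 = 706.4 N·m counterclockwise.
Box: 7.7 × 9.81 = 75.54 N down at 2.2 m → arm 1.9 m, τ = 75.54 × 1.9 = 143.5 N·m counterclockwise.
Sandbag: 16 × 9.81 = 157 N down at 1.5 m → arm 1.2 m, τ = 157 × 1.2 = 188.4 N·m counterclockwise.
Net load moment about support B = 1038 N·m counterclockwise.
Reaction R at support A is upward at 4.22 m, arm 3.92 m → moment R × 3.92 clockwise.
For rotational equilibrium, R × 3.92 = 1038, so R = 265 N.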